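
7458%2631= 2196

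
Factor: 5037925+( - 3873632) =13^1*89561^1 = 1164293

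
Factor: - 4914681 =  - 3^1*263^1*6229^1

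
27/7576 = 27/7576 = 0.00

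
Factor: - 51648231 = - 3^1*17216077^1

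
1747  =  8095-6348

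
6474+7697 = 14171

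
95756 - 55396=40360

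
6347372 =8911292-2563920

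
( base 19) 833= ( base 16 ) b84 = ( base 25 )4hn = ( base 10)2948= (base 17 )a37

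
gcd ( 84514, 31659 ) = 1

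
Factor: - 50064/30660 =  - 2^2 * 5^(-1 )*73^(- 1)*149^1 = - 596/365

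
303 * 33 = 9999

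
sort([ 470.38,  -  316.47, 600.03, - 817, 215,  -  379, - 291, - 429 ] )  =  [-817, - 429, - 379, - 316.47, - 291,215,470.38,600.03] 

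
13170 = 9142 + 4028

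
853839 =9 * 94871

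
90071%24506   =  16553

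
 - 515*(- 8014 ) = 4127210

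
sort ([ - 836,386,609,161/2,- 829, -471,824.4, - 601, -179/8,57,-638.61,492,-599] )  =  [ - 836,  -  829, - 638.61, - 601,- 599,-471,-179/8, 57,161/2, 386,492,609,824.4]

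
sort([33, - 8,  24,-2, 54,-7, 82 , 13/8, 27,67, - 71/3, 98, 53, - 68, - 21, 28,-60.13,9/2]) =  [-68,-60.13, - 71/3,  -  21, - 8, - 7, - 2, 13/8, 9/2,  24,  27, 28, 33, 53, 54, 67, 82, 98]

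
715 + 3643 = 4358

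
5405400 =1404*3850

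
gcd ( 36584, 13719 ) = 4573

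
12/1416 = 1/118= 0.01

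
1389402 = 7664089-6274687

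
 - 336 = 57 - 393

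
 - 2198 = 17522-19720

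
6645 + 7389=14034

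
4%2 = 0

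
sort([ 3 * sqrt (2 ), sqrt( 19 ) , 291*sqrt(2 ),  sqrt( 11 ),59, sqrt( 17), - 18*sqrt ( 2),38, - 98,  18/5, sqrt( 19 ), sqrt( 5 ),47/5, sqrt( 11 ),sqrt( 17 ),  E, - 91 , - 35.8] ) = [ - 98 , - 91 , - 35.8, - 18 * sqrt (2), sqrt (5 ), E,sqrt( 11) , sqrt ( 11 ),18/5, sqrt( 17), sqrt( 17), 3 * sqrt( 2 ),  sqrt( 19), sqrt( 19 ), 47/5,  38,  59,291*sqrt( 2 ) ]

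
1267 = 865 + 402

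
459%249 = 210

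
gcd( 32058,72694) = 2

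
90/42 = 2+1/7 = 2.14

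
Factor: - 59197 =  - 59197^1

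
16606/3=5535 + 1/3 = 5535.33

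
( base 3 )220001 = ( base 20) 1C9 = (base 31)KT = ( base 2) 1010001001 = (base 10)649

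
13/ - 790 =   -  13/790 = - 0.02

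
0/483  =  0=0.00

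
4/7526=2/3763=0.00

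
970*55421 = 53758370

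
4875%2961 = 1914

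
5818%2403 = 1012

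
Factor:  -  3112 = -2^3 * 389^1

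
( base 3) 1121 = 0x2B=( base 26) 1h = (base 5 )133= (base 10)43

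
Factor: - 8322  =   - 2^1 * 3^1*19^1 * 73^1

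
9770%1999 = 1774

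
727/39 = 727/39  =  18.64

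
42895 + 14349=57244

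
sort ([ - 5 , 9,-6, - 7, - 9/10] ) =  [-7, - 6, - 5 , - 9/10 , 9]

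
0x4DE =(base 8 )2336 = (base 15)581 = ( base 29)1ds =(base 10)1246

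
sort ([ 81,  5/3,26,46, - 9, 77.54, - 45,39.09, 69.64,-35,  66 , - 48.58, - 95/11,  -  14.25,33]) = [  -  48.58,-45, - 35,-14.25, - 9, - 95/11, 5/3, 26,33, 39.09, 46, 66, 69.64,  77.54, 81]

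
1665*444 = 739260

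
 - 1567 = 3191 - 4758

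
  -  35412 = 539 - 35951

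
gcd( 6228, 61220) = 4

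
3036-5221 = -2185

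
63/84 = 3/4 = 0.75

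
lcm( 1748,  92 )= 1748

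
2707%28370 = 2707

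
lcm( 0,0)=0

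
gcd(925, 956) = 1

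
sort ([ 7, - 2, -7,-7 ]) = [ - 7, - 7, - 2,7 ]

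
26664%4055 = 2334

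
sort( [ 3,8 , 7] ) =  [ 3 , 7,8] 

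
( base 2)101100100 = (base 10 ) 356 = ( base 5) 2411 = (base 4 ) 11210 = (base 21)GK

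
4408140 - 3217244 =1190896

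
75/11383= 75/11383 = 0.01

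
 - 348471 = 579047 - 927518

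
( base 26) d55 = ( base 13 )40a5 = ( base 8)21333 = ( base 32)8mr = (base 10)8923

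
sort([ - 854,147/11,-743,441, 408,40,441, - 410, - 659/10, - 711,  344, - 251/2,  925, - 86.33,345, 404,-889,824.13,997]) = [ - 889, - 854,- 743 , - 711, - 410, - 251/2, - 86.33, - 659/10, 147/11, 40,344,345,404, 408,441,441,824.13,925,997]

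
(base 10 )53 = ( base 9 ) 58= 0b110101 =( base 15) 38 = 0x35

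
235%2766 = 235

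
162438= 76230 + 86208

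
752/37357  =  752/37357 = 0.02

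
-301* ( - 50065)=15069565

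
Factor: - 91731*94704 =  - 8687292624 = -2^4*3^2 * 1973^1 * 30577^1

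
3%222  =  3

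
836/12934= 418/6467= 0.06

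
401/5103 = 401/5103 = 0.08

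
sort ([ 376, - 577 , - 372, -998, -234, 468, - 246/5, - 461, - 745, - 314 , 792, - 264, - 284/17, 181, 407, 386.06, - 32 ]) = [ - 998,-745, - 577, - 461, - 372, - 314,-264, - 234, - 246/5, - 32, - 284/17,181, 376, 386.06, 407,468, 792]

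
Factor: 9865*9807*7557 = 731109937635 = 3^2*5^1 * 7^1 * 11^1 * 229^1*467^1*1973^1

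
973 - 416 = 557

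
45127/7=45127/7 = 6446.71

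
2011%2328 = 2011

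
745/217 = 3 + 94/217 = 3.43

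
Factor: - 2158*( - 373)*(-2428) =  - 1954379752 = -  2^3*13^1*83^1*373^1*607^1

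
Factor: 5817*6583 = 3^1*7^1*  29^1*227^1*277^1 = 38293311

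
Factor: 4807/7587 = 3^( - 3 )*11^1*19^1*23^1*281^( - 1 )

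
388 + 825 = 1213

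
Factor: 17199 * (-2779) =  -  47796021 = - 3^3*7^3*13^1*397^1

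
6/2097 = 2/699 = 0.00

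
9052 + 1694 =10746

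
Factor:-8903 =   -  29^1*307^1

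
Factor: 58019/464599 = 13^1*79^( - 1)*4463^1*5881^(  -  1) 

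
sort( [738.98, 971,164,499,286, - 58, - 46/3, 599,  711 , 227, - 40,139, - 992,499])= [ - 992, - 58, - 40, - 46/3,139 , 164, 227,  286,  499  ,  499 , 599,711,  738.98 , 971 ]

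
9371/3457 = 9371/3457 = 2.71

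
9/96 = 3/32 = 0.09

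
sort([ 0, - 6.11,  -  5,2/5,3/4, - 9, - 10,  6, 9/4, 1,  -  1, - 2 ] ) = [ - 10,-9, - 6.11, - 5,- 2,  -  1,0, 2/5, 3/4,1, 9/4, 6]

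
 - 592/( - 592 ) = 1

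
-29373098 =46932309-76305407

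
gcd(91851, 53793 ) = 3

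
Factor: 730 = 2^1*5^1*73^1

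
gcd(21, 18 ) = 3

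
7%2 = 1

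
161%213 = 161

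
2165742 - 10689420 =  - 8523678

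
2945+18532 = 21477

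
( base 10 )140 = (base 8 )214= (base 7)260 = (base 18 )7e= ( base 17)84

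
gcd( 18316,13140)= 4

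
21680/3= 21680/3 =7226.67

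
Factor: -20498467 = - 11^1*1863497^1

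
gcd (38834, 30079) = 1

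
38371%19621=18750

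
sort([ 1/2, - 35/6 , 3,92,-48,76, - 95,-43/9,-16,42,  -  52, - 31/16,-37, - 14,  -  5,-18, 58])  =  [-95, - 52,- 48, - 37,  -  18, - 16, - 14, - 35/6, - 5, - 43/9,  -  31/16,1/2, 3, 42, 58, 76,92]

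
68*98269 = 6682292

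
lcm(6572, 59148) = 59148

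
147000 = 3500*42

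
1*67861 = 67861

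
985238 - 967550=17688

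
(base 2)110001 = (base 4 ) 301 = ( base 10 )49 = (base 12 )41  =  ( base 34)1f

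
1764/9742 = 882/4871 = 0.18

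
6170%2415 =1340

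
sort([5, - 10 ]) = [ - 10,5 ] 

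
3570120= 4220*846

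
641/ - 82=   -  641/82= - 7.82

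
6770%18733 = 6770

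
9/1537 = 9/1537= 0.01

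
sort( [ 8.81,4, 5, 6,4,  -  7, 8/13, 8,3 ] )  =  [-7,8/13, 3, 4, 4, 5,6,8, 8.81]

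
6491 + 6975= 13466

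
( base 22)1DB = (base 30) q1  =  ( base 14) 3db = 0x30d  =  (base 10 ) 781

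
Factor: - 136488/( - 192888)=3^(  -  2)*11^2*19^(  -  1 ) = 121/171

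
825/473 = 1 + 32/43 = 1.74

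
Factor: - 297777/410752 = - 2^( - 7 )*3^1*3209^(-1)*99259^1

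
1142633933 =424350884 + 718283049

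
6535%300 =235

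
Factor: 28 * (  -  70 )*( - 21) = 41160 = 2^3*3^1*5^1*7^3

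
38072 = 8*4759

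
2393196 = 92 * 26013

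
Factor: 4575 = 3^1 * 5^2*61^1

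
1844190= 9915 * 186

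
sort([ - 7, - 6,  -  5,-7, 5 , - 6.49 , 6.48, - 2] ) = [-7, - 7 , - 6.49, -6 , -5, - 2,5,  6.48]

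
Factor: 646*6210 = 2^2 * 3^3*5^1*17^1*19^1* 23^1= 4011660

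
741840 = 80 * 9273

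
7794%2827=2140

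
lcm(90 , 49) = 4410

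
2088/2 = 1044=   1044.00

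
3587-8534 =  - 4947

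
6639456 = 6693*992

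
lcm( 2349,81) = 2349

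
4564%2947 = 1617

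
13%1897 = 13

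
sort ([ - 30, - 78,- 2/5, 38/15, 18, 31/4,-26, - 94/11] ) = [ - 78, - 30, - 26, - 94/11, - 2/5, 38/15,31/4,  18 ] 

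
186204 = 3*62068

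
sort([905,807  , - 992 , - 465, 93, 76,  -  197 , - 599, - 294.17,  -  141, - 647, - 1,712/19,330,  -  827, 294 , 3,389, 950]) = [ - 992, - 827, - 647, - 599, - 465 ,-294.17, - 197, - 141, - 1, 3, 712/19,  76, 93, 294, 330  ,  389,807, 905, 950 ]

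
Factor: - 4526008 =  -2^3*43^1 * 59^1*223^1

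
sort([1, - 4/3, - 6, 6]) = [ - 6, - 4/3 , 1,6]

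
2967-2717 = 250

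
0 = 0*45277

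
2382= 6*397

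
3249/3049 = 3249/3049 = 1.07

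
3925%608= 277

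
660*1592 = 1050720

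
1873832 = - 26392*( - 71 )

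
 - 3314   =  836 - 4150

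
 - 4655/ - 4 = 1163 +3/4 = 1163.75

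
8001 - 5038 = 2963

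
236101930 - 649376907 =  - 413274977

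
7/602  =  1/86 = 0.01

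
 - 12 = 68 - 80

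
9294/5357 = 1+3937/5357 = 1.73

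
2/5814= 1/2907 = 0.00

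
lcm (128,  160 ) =640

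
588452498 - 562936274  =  25516224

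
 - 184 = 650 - 834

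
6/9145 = 6/9145  =  0.00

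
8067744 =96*84039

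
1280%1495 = 1280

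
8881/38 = 8881/38 = 233.71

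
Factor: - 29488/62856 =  - 38/81 = - 2^1*3^( - 4)*19^1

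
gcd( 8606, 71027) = 1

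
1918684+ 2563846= 4482530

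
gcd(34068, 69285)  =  3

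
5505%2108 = 1289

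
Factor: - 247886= - 2^1*41^1*3023^1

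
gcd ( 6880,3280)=80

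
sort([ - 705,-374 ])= [ - 705, - 374 ] 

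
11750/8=5875/4 = 1468.75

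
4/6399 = 4/6399= 0.00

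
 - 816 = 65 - 881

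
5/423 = 5/423  =  0.01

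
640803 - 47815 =592988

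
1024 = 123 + 901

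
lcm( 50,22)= 550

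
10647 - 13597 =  - 2950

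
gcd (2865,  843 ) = 3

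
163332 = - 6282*(-26) 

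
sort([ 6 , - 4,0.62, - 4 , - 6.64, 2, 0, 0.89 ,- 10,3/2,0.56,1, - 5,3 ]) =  [ - 10, - 6.64, -5, - 4, - 4, 0, 0.56 , 0.62, 0.89,1,  3/2,2,3, 6 ]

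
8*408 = 3264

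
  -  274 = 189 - 463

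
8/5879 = 8/5879 =0.00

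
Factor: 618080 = 2^5*5^1 * 3863^1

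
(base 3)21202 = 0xD1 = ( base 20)A9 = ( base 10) 209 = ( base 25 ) 89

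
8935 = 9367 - 432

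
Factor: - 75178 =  - 2^1*37589^1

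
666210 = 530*1257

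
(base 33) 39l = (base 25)5ia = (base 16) e01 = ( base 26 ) 57n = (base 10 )3585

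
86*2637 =226782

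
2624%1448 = 1176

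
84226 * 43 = 3621718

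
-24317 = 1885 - 26202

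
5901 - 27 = 5874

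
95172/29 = 95172/29= 3281.79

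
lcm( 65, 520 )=520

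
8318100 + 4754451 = 13072551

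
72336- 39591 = 32745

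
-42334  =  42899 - 85233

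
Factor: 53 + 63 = 2^2 * 29^1  =  116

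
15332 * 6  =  91992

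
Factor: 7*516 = 2^2*3^1*7^1*43^1=3612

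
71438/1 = 71438 = 71438.00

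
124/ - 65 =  -124/65 = - 1.91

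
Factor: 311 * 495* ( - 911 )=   -  3^2*5^1 * 11^1*311^1*911^1 = - 140243895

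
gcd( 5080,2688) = 8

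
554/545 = 554/545 = 1.02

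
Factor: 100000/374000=50/187 = 2^1*5^2*11^( - 1 ) * 17^( - 1)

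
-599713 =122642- 722355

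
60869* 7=426083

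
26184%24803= 1381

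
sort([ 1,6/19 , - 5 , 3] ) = [ - 5,6/19, 1, 3]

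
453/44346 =151/14782 = 0.01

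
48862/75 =48862/75  =  651.49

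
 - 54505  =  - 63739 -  - 9234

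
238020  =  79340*3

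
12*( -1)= - 12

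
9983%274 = 119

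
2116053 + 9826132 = 11942185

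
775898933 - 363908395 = 411990538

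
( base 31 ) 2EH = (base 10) 2373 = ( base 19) 6AH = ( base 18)75f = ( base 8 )4505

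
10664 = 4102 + 6562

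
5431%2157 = 1117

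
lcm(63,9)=63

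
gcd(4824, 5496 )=24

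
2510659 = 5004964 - 2494305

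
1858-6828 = - 4970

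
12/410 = 6/205 =0.03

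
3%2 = 1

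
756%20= 16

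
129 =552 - 423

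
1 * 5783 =5783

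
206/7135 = 206/7135 = 0.03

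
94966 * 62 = 5887892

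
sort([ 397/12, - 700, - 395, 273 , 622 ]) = [ - 700, - 395,397/12, 273,622]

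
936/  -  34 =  - 468/17 = - 27.53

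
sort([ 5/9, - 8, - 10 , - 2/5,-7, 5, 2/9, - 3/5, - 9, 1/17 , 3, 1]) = [-10 ,-9, - 8, - 7 , - 3/5, - 2/5 , 1/17,2/9,5/9 , 1,3, 5 ]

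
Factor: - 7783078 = - 2^1*29^1 * 134191^1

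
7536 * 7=52752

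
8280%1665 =1620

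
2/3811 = 2/3811= 0.00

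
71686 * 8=573488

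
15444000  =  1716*9000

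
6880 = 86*80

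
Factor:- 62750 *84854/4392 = -1331147125/1098 = - 2^( - 1)*3^( - 2 )*5^3 * 7^1 * 11^1*19^1*29^1*61^( - 1)*251^1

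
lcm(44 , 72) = 792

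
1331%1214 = 117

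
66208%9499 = 9214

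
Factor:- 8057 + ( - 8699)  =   - 2^2*59^1 * 71^1 = - 16756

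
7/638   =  7/638 = 0.01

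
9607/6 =1601 + 1/6 = 1601.17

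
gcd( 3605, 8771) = 7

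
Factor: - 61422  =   - 2^1 * 3^1*29^1*353^1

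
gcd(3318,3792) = 474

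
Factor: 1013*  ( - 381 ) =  - 3^1*127^1 * 1013^1 = - 385953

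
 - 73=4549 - 4622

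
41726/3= 13908+ 2/3 = 13908.67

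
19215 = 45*427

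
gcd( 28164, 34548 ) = 12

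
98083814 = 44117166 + 53966648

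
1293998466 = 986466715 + 307531751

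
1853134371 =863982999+989151372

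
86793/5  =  86793/5 = 17358.60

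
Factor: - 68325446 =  - 2^1*7^1*1583^1  *  3083^1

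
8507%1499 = 1012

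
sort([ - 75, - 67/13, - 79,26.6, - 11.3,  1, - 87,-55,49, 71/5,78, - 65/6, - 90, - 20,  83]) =[-90 , - 87,-79, - 75, - 55,-20, - 11.3, - 65/6,  -  67/13, 1, 71/5,26.6, 49,78,83] 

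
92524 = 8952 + 83572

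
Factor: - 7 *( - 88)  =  2^3 * 7^1*11^1 =616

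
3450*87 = 300150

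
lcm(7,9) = 63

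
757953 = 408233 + 349720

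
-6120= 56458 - 62578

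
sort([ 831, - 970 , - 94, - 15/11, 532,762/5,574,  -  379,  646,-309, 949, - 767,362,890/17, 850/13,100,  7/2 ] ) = [  -  970, - 767 , - 379, - 309, - 94,- 15/11,7/2, 890/17 , 850/13,100,762/5,362, 532,  574,646, 831, 949 ] 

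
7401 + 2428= 9829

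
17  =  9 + 8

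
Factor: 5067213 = 3^1*1689071^1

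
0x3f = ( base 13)4b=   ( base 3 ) 2100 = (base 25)2D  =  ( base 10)63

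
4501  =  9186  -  4685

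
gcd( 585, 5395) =65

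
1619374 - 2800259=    - 1180885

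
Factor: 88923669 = 3^1*661^1*44843^1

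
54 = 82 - 28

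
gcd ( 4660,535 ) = 5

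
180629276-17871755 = 162757521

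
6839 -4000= 2839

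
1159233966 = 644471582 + 514762384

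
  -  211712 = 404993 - 616705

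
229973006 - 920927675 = - 690954669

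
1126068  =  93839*12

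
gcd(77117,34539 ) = 1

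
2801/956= 2 + 889/956  =  2.93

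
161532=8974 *18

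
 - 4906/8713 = -1  +  3807/8713  =  -0.56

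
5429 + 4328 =9757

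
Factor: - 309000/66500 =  - 618/133 = -2^1*3^1*7^( - 1)*19^( - 1)*103^1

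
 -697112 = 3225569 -3922681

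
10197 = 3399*3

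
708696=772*918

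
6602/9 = 733 + 5/9 = 733.56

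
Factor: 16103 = 16103^1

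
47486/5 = 47486/5 = 9497.20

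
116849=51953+64896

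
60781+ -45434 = 15347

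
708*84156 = 59582448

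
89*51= 4539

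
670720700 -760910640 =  - 90189940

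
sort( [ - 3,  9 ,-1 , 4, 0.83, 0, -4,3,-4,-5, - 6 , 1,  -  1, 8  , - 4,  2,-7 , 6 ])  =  [-7,-6, - 5, - 4,-4, - 4,- 3, - 1, - 1 , 0, 0.83, 1,2 , 3,4, 6, 8, 9]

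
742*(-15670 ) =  - 11627140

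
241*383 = 92303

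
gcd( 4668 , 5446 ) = 778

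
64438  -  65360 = -922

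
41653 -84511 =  - 42858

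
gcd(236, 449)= 1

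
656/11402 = 328/5701 = 0.06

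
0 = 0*2065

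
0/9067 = 0=0.00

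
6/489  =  2/163 = 0.01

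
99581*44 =4381564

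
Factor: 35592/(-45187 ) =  - 2^3 * 3^1*73^( - 1)*619^ ( - 1 )*1483^1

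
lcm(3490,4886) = 24430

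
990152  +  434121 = 1424273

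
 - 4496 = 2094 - 6590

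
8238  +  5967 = 14205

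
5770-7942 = -2172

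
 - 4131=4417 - 8548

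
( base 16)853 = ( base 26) 33P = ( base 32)22j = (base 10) 2131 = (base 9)2827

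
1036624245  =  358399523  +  678224722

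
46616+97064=143680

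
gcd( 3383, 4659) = 1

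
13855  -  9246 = 4609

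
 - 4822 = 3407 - 8229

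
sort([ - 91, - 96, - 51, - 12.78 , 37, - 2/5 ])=[ - 96, - 91, - 51, - 12.78, - 2/5,  37]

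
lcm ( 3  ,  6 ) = 6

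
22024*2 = 44048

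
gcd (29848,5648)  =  8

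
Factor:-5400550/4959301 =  - 2^1*5^2 * 1193^(-1 )*4157^( - 1 )*108011^1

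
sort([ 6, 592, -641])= [ -641, 6,592]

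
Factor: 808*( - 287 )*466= - 108063536= -2^4*7^1*41^1*101^1*233^1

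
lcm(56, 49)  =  392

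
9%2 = 1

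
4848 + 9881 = 14729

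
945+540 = 1485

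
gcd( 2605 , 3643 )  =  1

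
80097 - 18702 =61395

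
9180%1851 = 1776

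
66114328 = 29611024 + 36503304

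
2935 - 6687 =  - 3752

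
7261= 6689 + 572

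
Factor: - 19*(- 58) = 1102=2^1*19^1 * 29^1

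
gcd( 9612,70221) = 267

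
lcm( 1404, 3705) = 133380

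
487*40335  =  19643145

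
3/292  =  3/292  =  0.01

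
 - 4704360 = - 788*5970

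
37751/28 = 5393/4 = 1348.25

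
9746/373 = 9746/373 = 26.13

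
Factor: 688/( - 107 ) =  - 2^4  *  43^1*107^( - 1) 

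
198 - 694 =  - 496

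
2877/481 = 2877/481= 5.98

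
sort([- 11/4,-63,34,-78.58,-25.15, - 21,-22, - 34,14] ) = [ - 78.58, -63, - 34,-25.15, - 22, - 21,-11/4,14,34]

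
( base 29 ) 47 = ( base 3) 11120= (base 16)7b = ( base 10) 123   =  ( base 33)3O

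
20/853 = 20/853  =  0.02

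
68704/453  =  68704/453 = 151.66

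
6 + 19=25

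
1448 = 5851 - 4403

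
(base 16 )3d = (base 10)61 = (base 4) 331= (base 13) 49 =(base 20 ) 31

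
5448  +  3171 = 8619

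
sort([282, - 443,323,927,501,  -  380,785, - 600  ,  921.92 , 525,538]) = [ - 600, - 443,-380, 282,  323,501,525, 538,785,  921.92, 927 ]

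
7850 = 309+7541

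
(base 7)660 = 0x150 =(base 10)336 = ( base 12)240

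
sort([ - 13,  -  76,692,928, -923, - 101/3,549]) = [ - 923,-76, -101/3, - 13, 549,692,  928] 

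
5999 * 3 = 17997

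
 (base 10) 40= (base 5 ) 130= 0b101000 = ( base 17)26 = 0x28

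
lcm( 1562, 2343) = 4686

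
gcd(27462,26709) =3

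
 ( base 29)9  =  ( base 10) 9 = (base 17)9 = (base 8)11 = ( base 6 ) 13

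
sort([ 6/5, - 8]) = [ -8,  6/5 ] 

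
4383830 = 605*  7246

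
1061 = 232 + 829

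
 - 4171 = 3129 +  - 7300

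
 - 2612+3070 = 458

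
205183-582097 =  - 376914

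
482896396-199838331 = 283058065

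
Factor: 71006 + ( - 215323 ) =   -  277^1*521^1 = - 144317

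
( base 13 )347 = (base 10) 566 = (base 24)NE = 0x236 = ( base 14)2c6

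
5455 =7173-1718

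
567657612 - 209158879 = 358498733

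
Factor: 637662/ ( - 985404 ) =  - 2^( - 1)*7^( - 1)*11731^( - 1 )*106277^1 = - 106277/164234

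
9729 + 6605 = 16334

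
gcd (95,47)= 1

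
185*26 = 4810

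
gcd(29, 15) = 1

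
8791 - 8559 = 232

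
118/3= 118/3= 39.33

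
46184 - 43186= 2998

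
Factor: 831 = 3^1*277^1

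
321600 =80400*4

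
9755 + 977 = 10732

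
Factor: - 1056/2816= - 2^( - 3)*3^1 = -3/8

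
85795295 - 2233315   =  83561980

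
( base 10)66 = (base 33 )20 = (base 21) 33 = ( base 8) 102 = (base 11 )60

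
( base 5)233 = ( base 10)68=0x44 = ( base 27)2e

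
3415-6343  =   - 2928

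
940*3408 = 3203520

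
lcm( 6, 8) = 24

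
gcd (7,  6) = 1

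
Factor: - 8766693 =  - 3^2*13^1 * 74929^1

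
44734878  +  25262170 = 69997048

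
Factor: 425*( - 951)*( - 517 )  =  208958475= 3^1*5^2 * 11^1*17^1*47^1*317^1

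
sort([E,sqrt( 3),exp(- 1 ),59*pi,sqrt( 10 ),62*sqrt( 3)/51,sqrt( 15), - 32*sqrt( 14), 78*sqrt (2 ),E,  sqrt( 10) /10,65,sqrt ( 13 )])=[ -32*sqrt( 14), sqrt( 10)/10,exp (-1 ),sqrt (3),62*sqrt(3)/51,  E, E,sqrt( 10), sqrt( 13 ), sqrt( 15),65, 78*sqrt( 2 ),  59*pi]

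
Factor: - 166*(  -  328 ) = 2^4*41^1*83^1 = 54448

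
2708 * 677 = 1833316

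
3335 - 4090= - 755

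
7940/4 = 1985=   1985.00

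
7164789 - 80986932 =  - 73822143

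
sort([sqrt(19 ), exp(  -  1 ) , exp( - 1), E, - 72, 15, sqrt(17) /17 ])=[-72, sqrt(17) /17,exp( - 1), exp( - 1 ), E,  sqrt(19 ),15]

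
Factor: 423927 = 3^3*7^1 * 2243^1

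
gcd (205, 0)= 205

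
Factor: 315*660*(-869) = -2^2* 3^3 *5^2 * 7^1*11^2*79^1 = - 180665100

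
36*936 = 33696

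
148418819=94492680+53926139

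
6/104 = 3/52 = 0.06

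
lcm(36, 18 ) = 36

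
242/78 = 121/39  =  3.10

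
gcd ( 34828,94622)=2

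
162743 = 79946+82797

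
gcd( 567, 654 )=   3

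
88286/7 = 12612 + 2/7 =12612.29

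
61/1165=61/1165 = 0.05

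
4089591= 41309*99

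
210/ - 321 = -70/107= - 0.65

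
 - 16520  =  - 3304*5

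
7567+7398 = 14965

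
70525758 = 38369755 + 32156003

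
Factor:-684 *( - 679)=2^2*3^2*7^1*19^1*97^1=464436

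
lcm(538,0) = 0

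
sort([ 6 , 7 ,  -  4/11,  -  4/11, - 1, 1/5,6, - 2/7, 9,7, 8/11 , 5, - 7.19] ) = [ - 7.19, - 1,-4/11, - 4/11,- 2/7, 1/5,  8/11 , 5 , 6, 6, 7,7,9 ] 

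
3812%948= 20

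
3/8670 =1/2890 = 0.00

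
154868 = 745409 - 590541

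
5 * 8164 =40820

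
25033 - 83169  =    -  58136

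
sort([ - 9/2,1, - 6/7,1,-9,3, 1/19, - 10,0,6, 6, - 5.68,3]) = [  -  10, -9, - 5.68, - 9/2 , - 6/7  ,  0,1/19,1, 1,3, 3, 6,6] 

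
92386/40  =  46193/20 = 2309.65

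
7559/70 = 7559/70 = 107.99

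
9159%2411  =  1926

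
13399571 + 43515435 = 56915006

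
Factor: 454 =2^1*227^1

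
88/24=11/3 = 3.67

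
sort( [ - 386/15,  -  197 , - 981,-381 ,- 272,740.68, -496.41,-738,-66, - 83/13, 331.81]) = [ - 981, - 738, - 496.41, - 381 , - 272,-197,- 66,-386/15,-83/13,331.81,740.68]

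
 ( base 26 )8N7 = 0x177d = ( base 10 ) 6013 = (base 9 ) 8221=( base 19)gc9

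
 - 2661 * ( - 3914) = 10415154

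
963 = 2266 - 1303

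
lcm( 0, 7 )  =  0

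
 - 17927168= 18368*(  -  976 )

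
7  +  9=16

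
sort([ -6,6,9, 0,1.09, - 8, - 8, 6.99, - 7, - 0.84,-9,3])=[ - 9, - 8, - 8, - 7,- 6, - 0.84,0, 1.09, 3,  6,6.99, 9] 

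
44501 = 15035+29466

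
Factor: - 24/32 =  - 3/4 = - 2^( - 2) * 3^1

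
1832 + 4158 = 5990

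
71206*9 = 640854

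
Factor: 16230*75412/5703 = 2^3 * 5^1*17^1*541^1*1109^1*1901^( - 1 ) = 407978920/1901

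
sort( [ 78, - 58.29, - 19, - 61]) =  [ - 61, - 58.29, - 19, 78]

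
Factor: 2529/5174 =2^( - 1 )*3^2*13^(-1)*199^(-1 ) * 281^1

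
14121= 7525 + 6596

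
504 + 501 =1005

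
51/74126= 51/74126 = 0.00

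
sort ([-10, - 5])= [ - 10,-5]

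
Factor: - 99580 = -2^2*5^1 * 13^1*383^1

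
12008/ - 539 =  - 12008/539 = - 22.28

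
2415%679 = 378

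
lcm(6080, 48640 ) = 48640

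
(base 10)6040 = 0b1011110011000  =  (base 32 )5SO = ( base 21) DED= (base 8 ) 13630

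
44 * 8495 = 373780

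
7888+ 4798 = 12686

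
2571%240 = 171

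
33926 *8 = 271408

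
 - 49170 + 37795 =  -11375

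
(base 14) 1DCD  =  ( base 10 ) 5473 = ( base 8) 12541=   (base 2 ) 1010101100001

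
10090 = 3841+6249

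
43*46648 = 2005864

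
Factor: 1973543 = 11^1*13^1*37^1*373^1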